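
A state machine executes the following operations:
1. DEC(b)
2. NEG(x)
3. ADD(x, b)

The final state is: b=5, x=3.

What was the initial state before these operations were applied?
b=6, x=2

Working backwards:
Final state: b=5, x=3
Before step 3 (ADD(x, b)): b=5, x=-2
Before step 2 (NEG(x)): b=5, x=2
Before step 1 (DEC(b)): b=6, x=2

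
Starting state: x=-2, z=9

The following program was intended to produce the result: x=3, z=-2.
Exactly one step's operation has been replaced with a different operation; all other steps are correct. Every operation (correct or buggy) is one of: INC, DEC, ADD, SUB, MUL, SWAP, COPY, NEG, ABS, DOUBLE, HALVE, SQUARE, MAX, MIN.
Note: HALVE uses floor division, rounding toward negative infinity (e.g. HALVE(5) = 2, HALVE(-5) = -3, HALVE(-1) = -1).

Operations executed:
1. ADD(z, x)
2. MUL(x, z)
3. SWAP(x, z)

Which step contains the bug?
Step 2

Trace with buggy code:
Initial: x=-2, z=9
After step 1: x=-2, z=7
After step 2: x=-14, z=7
After step 3: x=7, z=-14
Actual final x=7, z=-14 ≠ expected x=3, z=-2.
Step 2 is the only position where a single-operation replacement can produce the expected result.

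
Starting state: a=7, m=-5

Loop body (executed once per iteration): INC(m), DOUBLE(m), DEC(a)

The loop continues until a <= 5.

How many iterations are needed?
2

Tracing iterations:
Initial: a=7, m=-5
After iteration 1: a=6, m=-8
After iteration 2: a=5, m=-14
a <= 5 now holds, so the loop exits after 2 iterations.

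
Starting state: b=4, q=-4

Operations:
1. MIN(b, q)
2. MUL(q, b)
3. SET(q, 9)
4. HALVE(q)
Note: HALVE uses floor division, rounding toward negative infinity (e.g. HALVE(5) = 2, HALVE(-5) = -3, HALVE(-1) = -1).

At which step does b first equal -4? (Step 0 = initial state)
Step 1

Tracing b:
Initial: b = 4
After step 1: b = -4 ← first occurrence
After step 2: b = -4
After step 3: b = -4
After step 4: b = -4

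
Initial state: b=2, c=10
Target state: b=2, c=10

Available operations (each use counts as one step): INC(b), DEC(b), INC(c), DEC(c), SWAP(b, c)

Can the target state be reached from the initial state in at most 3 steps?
Yes

Path (0 steps): 0 steps (already at target)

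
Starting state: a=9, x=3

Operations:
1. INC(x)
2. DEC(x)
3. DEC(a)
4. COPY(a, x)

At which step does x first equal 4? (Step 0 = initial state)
Step 1

Tracing x:
Initial: x = 3
After step 1: x = 4 ← first occurrence
After step 2: x = 3
After step 3: x = 3
After step 4: x = 3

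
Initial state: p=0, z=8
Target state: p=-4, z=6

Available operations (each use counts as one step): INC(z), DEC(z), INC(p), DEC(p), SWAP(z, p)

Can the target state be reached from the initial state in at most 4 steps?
No

The target state cannot be reached within 4 steps.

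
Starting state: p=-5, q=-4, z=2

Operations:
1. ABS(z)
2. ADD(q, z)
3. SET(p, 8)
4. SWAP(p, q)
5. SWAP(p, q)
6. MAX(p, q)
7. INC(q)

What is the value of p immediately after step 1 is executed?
p = -5

Tracing p through execution:
Initial: p = -5
After step 1 (ABS(z)): p = -5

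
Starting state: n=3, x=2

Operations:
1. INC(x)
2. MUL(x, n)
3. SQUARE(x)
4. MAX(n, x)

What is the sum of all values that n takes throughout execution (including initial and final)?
93

Values of n at each step:
Initial: n = 3
After step 1: n = 3
After step 2: n = 3
After step 3: n = 3
After step 4: n = 81
Sum = 3 + 3 + 3 + 3 + 81 = 93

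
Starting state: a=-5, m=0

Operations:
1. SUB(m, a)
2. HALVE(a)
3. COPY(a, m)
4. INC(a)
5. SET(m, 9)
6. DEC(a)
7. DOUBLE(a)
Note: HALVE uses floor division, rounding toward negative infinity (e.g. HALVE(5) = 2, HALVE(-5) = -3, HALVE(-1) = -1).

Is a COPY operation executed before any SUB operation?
No

First COPY: step 3
First SUB: step 1
Since 3 > 1, SUB comes first.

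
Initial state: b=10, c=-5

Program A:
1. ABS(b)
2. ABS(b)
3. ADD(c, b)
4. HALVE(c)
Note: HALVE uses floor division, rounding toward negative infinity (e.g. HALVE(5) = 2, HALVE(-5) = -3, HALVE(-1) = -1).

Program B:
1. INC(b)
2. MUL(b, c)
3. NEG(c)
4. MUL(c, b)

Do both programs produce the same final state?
No

Program A final state: b=10, c=2
Program B final state: b=-55, c=-275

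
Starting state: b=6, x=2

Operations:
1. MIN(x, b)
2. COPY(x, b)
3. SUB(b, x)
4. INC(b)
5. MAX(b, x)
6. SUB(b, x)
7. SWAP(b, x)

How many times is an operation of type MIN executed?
1

Counting MIN operations:
Step 1: MIN(x, b) ← MIN
Total: 1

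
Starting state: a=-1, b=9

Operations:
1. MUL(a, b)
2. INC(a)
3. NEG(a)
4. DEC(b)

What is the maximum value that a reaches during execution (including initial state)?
8

Values of a at each step:
Initial: a = -1
After step 1: a = -9
After step 2: a = -8
After step 3: a = 8 ← maximum
After step 4: a = 8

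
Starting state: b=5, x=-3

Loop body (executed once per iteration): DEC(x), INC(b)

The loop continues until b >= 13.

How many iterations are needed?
8

Tracing iterations:
Initial: b=5, x=-3
After iteration 1: b=6, x=-4
After iteration 2: b=7, x=-5
After iteration 3: b=8, x=-6
After iteration 4: b=9, x=-7
After iteration 5: b=10, x=-8
After iteration 6: b=11, x=-9
After iteration 7: b=12, x=-10
After iteration 8: b=13, x=-11
b >= 13 now holds, so the loop exits after 8 iterations.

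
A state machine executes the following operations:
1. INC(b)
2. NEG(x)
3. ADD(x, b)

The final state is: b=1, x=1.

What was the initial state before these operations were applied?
b=0, x=0

Working backwards:
Final state: b=1, x=1
Before step 3 (ADD(x, b)): b=1, x=0
Before step 2 (NEG(x)): b=1, x=0
Before step 1 (INC(b)): b=0, x=0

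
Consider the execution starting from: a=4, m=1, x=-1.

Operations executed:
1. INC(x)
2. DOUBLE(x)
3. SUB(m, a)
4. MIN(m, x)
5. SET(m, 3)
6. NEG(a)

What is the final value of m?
m = 3

Tracing execution:
Step 1: INC(x) → m = 1
Step 2: DOUBLE(x) → m = 1
Step 3: SUB(m, a) → m = -3
Step 4: MIN(m, x) → m = -3
Step 5: SET(m, 3) → m = 3
Step 6: NEG(a) → m = 3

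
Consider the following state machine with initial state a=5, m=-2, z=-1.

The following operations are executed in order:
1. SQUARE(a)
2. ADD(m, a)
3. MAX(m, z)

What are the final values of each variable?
{a: 25, m: 23, z: -1}

Step-by-step execution:
Initial: a=5, m=-2, z=-1
After step 1 (SQUARE(a)): a=25, m=-2, z=-1
After step 2 (ADD(m, a)): a=25, m=23, z=-1
After step 3 (MAX(m, z)): a=25, m=23, z=-1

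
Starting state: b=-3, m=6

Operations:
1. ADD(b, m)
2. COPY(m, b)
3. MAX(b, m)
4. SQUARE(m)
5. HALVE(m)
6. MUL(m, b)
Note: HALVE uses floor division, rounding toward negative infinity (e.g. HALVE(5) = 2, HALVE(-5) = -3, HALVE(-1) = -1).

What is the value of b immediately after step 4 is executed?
b = 3

Tracing b through execution:
Initial: b = -3
After step 1 (ADD(b, m)): b = 3
After step 2 (COPY(m, b)): b = 3
After step 3 (MAX(b, m)): b = 3
After step 4 (SQUARE(m)): b = 3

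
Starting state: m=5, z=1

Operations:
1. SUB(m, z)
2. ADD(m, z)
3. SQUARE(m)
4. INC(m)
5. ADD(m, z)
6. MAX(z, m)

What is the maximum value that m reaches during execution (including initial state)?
27

Values of m at each step:
Initial: m = 5
After step 1: m = 4
After step 2: m = 5
After step 3: m = 25
After step 4: m = 26
After step 5: m = 27 ← maximum
After step 6: m = 27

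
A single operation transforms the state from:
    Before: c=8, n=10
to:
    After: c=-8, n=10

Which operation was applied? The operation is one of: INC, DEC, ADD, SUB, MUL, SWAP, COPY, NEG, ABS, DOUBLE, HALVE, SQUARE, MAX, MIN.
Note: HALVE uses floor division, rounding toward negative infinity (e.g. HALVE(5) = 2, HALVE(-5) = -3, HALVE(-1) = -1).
NEG(c)

Analyzing the change:
Before: c=8, n=10
After: c=-8, n=10
Variable c changed from 8 to -8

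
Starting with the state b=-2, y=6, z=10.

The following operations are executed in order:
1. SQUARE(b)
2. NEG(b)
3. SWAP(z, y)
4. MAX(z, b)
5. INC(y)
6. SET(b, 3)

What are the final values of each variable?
{b: 3, y: 11, z: 6}

Step-by-step execution:
Initial: b=-2, y=6, z=10
After step 1 (SQUARE(b)): b=4, y=6, z=10
After step 2 (NEG(b)): b=-4, y=6, z=10
After step 3 (SWAP(z, y)): b=-4, y=10, z=6
After step 4 (MAX(z, b)): b=-4, y=10, z=6
After step 5 (INC(y)): b=-4, y=11, z=6
After step 6 (SET(b, 3)): b=3, y=11, z=6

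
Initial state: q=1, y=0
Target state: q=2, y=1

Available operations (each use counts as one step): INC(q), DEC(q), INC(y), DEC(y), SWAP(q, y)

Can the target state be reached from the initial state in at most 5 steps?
Yes

Path (2 steps): INC(q) → INC(y)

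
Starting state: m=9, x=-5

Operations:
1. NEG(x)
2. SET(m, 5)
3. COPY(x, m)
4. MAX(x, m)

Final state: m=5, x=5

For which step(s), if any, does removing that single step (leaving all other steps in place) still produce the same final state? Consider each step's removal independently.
Step(s) 1, 3, 4

Testing removal of each single step:
Without step 1: final = m=5, x=5 (same)
Without step 2: final = m=9, x=9 (different)
Without step 3: final = m=5, x=5 (same)
Without step 4: final = m=5, x=5 (same)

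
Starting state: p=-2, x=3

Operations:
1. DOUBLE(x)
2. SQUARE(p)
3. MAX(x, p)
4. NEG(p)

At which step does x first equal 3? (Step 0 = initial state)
Step 0

Tracing x:
Initial: x = 3 ← first occurrence
After step 1: x = 6
After step 2: x = 6
After step 3: x = 6
After step 4: x = 6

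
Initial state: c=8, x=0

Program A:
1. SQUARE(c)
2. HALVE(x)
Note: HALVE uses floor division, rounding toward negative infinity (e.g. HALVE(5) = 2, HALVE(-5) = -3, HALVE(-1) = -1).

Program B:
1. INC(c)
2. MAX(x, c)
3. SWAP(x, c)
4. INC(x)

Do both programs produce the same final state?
No

Program A final state: c=64, x=0
Program B final state: c=9, x=10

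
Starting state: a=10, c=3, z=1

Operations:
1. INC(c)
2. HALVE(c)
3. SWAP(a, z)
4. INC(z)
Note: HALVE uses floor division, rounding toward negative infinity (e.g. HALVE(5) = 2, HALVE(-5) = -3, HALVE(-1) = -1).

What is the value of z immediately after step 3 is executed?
z = 10

Tracing z through execution:
Initial: z = 1
After step 1 (INC(c)): z = 1
After step 2 (HALVE(c)): z = 1
After step 3 (SWAP(a, z)): z = 10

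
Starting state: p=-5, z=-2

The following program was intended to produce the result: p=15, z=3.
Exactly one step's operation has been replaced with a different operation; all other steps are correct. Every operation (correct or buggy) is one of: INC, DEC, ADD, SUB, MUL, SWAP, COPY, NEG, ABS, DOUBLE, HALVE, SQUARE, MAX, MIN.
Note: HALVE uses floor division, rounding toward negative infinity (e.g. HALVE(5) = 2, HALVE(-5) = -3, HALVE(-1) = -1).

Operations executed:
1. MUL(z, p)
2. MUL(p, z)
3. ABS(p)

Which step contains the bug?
Step 1

Trace with buggy code:
Initial: p=-5, z=-2
After step 1: p=-5, z=10
After step 2: p=-50, z=10
After step 3: p=50, z=10
Actual final p=50, z=10 ≠ expected p=15, z=3.
Step 1 is the only position where a single-operation replacement can produce the expected result.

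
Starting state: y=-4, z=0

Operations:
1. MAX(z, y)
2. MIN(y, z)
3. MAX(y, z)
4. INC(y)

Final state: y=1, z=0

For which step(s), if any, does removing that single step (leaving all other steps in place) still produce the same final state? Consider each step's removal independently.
Step(s) 1, 2

Testing removal of each single step:
Without step 1: final = y=1, z=0 (same)
Without step 2: final = y=1, z=0 (same)
Without step 3: final = y=-3, z=0 (different)
Without step 4: final = y=0, z=0 (different)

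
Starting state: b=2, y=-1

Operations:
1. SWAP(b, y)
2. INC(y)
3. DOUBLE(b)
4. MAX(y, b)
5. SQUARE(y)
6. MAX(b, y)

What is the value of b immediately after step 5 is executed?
b = -2

Tracing b through execution:
Initial: b = 2
After step 1 (SWAP(b, y)): b = -1
After step 2 (INC(y)): b = -1
After step 3 (DOUBLE(b)): b = -2
After step 4 (MAX(y, b)): b = -2
After step 5 (SQUARE(y)): b = -2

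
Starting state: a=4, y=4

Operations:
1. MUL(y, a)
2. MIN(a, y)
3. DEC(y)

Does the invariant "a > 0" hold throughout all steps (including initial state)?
Yes

The invariant holds at every step.

State at each step:
Initial: a=4, y=4
After step 1: a=4, y=16
After step 2: a=4, y=16
After step 3: a=4, y=15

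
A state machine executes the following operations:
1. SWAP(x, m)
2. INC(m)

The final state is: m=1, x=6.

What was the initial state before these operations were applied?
m=6, x=0

Working backwards:
Final state: m=1, x=6
Before step 2 (INC(m)): m=0, x=6
Before step 1 (SWAP(x, m)): m=6, x=0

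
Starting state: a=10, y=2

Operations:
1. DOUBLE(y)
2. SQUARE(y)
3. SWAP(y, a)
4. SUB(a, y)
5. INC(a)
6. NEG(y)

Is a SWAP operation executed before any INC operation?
Yes

First SWAP: step 3
First INC: step 5
Since 3 < 5, SWAP comes first.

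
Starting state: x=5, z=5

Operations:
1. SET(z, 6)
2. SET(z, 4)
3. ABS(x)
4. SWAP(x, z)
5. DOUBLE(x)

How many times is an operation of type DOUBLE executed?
1

Counting DOUBLE operations:
Step 5: DOUBLE(x) ← DOUBLE
Total: 1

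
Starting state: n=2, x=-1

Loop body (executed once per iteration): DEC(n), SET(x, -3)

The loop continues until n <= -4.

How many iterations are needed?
6

Tracing iterations:
Initial: n=2, x=-1
After iteration 1: n=1, x=-3
After iteration 2: n=0, x=-3
After iteration 3: n=-1, x=-3
After iteration 4: n=-2, x=-3
After iteration 5: n=-3, x=-3
After iteration 6: n=-4, x=-3
n <= -4 now holds, so the loop exits after 6 iterations.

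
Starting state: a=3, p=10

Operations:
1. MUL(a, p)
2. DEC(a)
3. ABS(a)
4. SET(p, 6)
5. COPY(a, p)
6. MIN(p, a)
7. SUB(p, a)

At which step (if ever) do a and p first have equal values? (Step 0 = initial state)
Step 5

a and p first become equal after step 5.

Comparing values at each step:
Initial: a=3, p=10
After step 1: a=30, p=10
After step 2: a=29, p=10
After step 3: a=29, p=10
After step 4: a=29, p=6
After step 5: a=6, p=6 ← equal!
After step 6: a=6, p=6 ← equal!
After step 7: a=6, p=0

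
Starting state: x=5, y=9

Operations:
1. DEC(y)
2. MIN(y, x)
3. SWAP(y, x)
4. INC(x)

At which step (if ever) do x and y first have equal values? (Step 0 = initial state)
Step 2

x and y first become equal after step 2.

Comparing values at each step:
Initial: x=5, y=9
After step 1: x=5, y=8
After step 2: x=5, y=5 ← equal!
After step 3: x=5, y=5 ← equal!
After step 4: x=6, y=5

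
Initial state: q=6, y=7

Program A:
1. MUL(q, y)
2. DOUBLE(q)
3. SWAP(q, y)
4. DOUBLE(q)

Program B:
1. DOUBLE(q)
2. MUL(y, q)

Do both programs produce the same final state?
No

Program A final state: q=14, y=84
Program B final state: q=12, y=84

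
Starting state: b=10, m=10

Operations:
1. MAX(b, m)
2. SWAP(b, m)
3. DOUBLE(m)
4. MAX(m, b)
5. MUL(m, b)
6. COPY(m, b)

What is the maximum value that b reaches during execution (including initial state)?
10

Values of b at each step:
Initial: b = 10 ← maximum
After step 1: b = 10
After step 2: b = 10
After step 3: b = 10
After step 4: b = 10
After step 5: b = 10
After step 6: b = 10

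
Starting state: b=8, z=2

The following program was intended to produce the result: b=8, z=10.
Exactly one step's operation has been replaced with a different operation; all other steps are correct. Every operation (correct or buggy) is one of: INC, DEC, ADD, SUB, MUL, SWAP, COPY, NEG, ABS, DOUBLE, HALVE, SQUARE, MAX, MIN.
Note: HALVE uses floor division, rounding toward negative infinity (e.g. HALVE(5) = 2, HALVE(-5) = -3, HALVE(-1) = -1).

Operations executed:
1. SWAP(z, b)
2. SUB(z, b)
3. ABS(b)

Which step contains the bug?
Step 1

Trace with buggy code:
Initial: b=8, z=2
After step 1: b=2, z=8
After step 2: b=2, z=6
After step 3: b=2, z=6
Actual final b=2, z=6 ≠ expected b=8, z=10.
Step 1 is the only position where a single-operation replacement can produce the expected result.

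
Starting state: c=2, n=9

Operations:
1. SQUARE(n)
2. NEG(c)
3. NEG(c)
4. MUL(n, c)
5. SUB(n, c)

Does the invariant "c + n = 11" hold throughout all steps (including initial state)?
No, violated after step 1

The invariant is violated after step 1.

State at each step:
Initial: c=2, n=9
After step 1: c=2, n=81
After step 2: c=-2, n=81
After step 3: c=2, n=81
After step 4: c=2, n=162
After step 5: c=2, n=160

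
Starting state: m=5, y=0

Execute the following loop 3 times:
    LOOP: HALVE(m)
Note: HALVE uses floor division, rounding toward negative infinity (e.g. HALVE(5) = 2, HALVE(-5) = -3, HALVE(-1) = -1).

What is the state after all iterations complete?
m=0, y=0

Iteration trace:
Start: m=5, y=0
After iteration 1: m=2, y=0
After iteration 2: m=1, y=0
After iteration 3: m=0, y=0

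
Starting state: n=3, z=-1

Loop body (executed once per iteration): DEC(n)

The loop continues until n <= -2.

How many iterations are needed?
5

Tracing iterations:
Initial: n=3, z=-1
After iteration 1: n=2, z=-1
After iteration 2: n=1, z=-1
After iteration 3: n=0, z=-1
After iteration 4: n=-1, z=-1
After iteration 5: n=-2, z=-1
n <= -2 now holds, so the loop exits after 5 iterations.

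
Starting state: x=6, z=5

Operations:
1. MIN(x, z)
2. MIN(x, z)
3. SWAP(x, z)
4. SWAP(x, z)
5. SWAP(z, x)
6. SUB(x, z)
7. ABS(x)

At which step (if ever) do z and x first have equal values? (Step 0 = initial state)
Step 1

z and x first become equal after step 1.

Comparing values at each step:
Initial: z=5, x=6
After step 1: z=5, x=5 ← equal!
After step 2: z=5, x=5 ← equal!
After step 3: z=5, x=5 ← equal!
After step 4: z=5, x=5 ← equal!
After step 5: z=5, x=5 ← equal!
After step 6: z=5, x=0
After step 7: z=5, x=0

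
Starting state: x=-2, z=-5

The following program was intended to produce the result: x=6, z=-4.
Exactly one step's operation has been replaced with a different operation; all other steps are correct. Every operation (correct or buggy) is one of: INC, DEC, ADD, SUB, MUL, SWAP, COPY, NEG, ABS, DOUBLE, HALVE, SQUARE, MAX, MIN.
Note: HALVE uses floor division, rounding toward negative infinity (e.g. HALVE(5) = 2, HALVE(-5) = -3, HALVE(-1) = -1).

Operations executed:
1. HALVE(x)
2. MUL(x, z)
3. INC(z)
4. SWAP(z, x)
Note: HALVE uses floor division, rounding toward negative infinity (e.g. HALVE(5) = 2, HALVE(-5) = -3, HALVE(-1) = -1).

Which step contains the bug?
Step 4

Trace with buggy code:
Initial: x=-2, z=-5
After step 1: x=-1, z=-5
After step 2: x=5, z=-5
After step 3: x=5, z=-4
After step 4: x=-4, z=5
Actual final x=-4, z=5 ≠ expected x=6, z=-4.
Step 4 is the only position where a single-operation replacement can produce the expected result.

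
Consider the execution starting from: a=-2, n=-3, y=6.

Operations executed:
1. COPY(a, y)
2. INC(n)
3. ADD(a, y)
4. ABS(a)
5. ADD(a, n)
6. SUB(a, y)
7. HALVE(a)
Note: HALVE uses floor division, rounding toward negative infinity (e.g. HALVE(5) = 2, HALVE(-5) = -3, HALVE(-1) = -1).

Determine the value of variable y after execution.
y = 6

Tracing execution:
Step 1: COPY(a, y) → y = 6
Step 2: INC(n) → y = 6
Step 3: ADD(a, y) → y = 6
Step 4: ABS(a) → y = 6
Step 5: ADD(a, n) → y = 6
Step 6: SUB(a, y) → y = 6
Step 7: HALVE(a) → y = 6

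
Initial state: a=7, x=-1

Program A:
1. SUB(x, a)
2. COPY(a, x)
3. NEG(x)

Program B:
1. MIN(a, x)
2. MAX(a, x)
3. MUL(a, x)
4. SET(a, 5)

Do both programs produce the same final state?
No

Program A final state: a=-8, x=8
Program B final state: a=5, x=-1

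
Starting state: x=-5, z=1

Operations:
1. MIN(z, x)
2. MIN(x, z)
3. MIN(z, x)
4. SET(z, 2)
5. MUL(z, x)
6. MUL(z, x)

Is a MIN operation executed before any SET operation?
Yes

First MIN: step 1
First SET: step 4
Since 1 < 4, MIN comes first.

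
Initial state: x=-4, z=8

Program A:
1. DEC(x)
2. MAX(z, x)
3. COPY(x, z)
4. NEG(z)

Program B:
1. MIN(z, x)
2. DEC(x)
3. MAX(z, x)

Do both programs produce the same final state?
No

Program A final state: x=8, z=-8
Program B final state: x=-5, z=-4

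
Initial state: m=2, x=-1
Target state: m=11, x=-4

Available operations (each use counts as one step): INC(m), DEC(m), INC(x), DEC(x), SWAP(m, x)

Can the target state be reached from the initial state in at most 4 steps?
No

The target state cannot be reached within 4 steps.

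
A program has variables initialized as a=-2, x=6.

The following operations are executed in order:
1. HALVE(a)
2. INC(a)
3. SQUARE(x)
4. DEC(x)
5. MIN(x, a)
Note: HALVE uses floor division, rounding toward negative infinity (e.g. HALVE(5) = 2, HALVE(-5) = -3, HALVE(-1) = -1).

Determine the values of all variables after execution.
{a: 0, x: 0}

Step-by-step execution:
Initial: a=-2, x=6
After step 1 (HALVE(a)): a=-1, x=6
After step 2 (INC(a)): a=0, x=6
After step 3 (SQUARE(x)): a=0, x=36
After step 4 (DEC(x)): a=0, x=35
After step 5 (MIN(x, a)): a=0, x=0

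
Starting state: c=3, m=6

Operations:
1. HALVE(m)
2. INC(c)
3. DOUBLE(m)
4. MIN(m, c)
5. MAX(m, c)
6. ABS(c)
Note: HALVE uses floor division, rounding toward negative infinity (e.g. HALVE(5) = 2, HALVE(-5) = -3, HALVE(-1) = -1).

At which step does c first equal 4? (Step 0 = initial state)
Step 2

Tracing c:
Initial: c = 3
After step 1: c = 3
After step 2: c = 4 ← first occurrence
After step 3: c = 4
After step 4: c = 4
After step 5: c = 4
After step 6: c = 4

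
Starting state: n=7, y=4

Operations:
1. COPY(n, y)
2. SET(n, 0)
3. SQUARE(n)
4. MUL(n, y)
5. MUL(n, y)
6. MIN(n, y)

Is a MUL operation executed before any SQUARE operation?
No

First MUL: step 4
First SQUARE: step 3
Since 4 > 3, SQUARE comes first.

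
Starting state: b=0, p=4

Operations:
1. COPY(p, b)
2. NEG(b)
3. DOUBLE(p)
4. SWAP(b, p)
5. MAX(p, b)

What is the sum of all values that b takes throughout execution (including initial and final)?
0

Values of b at each step:
Initial: b = 0
After step 1: b = 0
After step 2: b = 0
After step 3: b = 0
After step 4: b = 0
After step 5: b = 0
Sum = 0 + 0 + 0 + 0 + 0 + 0 = 0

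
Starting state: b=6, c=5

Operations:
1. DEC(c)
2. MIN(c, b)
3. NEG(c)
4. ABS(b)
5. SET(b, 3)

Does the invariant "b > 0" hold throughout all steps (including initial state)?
Yes

The invariant holds at every step.

State at each step:
Initial: b=6, c=5
After step 1: b=6, c=4
After step 2: b=6, c=4
After step 3: b=6, c=-4
After step 4: b=6, c=-4
After step 5: b=3, c=-4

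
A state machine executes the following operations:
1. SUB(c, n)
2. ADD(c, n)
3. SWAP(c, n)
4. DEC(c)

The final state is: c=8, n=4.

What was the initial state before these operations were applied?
c=4, n=9

Working backwards:
Final state: c=8, n=4
Before step 4 (DEC(c)): c=9, n=4
Before step 3 (SWAP(c, n)): c=4, n=9
Before step 2 (ADD(c, n)): c=-5, n=9
Before step 1 (SUB(c, n)): c=4, n=9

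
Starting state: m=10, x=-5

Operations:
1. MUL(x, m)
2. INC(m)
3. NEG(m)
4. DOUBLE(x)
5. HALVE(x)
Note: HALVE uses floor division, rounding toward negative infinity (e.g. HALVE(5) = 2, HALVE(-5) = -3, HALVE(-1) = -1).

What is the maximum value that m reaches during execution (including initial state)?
11

Values of m at each step:
Initial: m = 10
After step 1: m = 10
After step 2: m = 11 ← maximum
After step 3: m = -11
After step 4: m = -11
After step 5: m = -11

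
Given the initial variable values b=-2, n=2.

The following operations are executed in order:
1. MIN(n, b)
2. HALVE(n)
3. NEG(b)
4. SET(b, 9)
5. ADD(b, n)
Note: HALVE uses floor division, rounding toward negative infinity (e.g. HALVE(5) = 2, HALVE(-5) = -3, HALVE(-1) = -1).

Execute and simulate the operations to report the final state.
{b: 8, n: -1}

Step-by-step execution:
Initial: b=-2, n=2
After step 1 (MIN(n, b)): b=-2, n=-2
After step 2 (HALVE(n)): b=-2, n=-1
After step 3 (NEG(b)): b=2, n=-1
After step 4 (SET(b, 9)): b=9, n=-1
After step 5 (ADD(b, n)): b=8, n=-1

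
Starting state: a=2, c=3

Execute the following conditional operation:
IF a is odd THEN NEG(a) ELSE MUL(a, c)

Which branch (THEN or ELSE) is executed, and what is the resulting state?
Branch: ELSE, Final state: a=6, c=3

Evaluating condition: a is odd
Condition is False, so ELSE branch executes
After MUL(a, c): a=6, c=3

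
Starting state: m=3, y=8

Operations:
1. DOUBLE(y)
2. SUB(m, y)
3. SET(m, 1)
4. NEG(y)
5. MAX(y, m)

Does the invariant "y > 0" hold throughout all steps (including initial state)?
No, violated after step 4

The invariant is violated after step 4.

State at each step:
Initial: m=3, y=8
After step 1: m=3, y=16
After step 2: m=-13, y=16
After step 3: m=1, y=16
After step 4: m=1, y=-16
After step 5: m=1, y=1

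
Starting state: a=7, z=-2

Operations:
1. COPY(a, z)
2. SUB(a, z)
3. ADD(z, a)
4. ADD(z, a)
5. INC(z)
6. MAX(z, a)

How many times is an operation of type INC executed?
1

Counting INC operations:
Step 5: INC(z) ← INC
Total: 1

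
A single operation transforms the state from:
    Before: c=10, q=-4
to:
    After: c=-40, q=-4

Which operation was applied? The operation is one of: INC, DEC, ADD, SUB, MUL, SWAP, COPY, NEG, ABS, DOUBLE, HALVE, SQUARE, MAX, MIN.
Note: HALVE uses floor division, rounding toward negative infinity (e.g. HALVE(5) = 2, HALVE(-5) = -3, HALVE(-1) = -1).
MUL(c, q)

Analyzing the change:
Before: c=10, q=-4
After: c=-40, q=-4
Variable c changed from 10 to -40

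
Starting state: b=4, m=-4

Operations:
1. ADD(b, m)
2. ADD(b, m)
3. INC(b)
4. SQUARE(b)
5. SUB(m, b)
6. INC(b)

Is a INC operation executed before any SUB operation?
Yes

First INC: step 3
First SUB: step 5
Since 3 < 5, INC comes first.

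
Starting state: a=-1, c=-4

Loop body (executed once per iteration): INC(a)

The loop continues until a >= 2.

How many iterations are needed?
3

Tracing iterations:
Initial: a=-1, c=-4
After iteration 1: a=0, c=-4
After iteration 2: a=1, c=-4
After iteration 3: a=2, c=-4
a >= 2 now holds, so the loop exits after 3 iterations.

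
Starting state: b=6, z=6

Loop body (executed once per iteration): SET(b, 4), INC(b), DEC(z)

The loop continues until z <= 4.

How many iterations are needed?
2

Tracing iterations:
Initial: b=6, z=6
After iteration 1: b=5, z=5
After iteration 2: b=5, z=4
z <= 4 now holds, so the loop exits after 2 iterations.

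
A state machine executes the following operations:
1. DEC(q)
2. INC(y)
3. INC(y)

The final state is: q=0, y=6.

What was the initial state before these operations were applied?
q=1, y=4

Working backwards:
Final state: q=0, y=6
Before step 3 (INC(y)): q=0, y=5
Before step 2 (INC(y)): q=0, y=4
Before step 1 (DEC(q)): q=1, y=4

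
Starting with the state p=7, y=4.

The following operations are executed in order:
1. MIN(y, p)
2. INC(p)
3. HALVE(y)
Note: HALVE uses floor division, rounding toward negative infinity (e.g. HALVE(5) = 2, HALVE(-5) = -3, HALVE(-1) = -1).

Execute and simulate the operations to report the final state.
{p: 8, y: 2}

Step-by-step execution:
Initial: p=7, y=4
After step 1 (MIN(y, p)): p=7, y=4
After step 2 (INC(p)): p=8, y=4
After step 3 (HALVE(y)): p=8, y=2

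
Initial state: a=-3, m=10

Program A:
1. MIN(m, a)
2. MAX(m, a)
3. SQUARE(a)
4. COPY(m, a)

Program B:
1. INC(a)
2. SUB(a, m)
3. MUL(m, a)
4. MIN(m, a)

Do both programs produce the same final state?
No

Program A final state: a=9, m=9
Program B final state: a=-12, m=-120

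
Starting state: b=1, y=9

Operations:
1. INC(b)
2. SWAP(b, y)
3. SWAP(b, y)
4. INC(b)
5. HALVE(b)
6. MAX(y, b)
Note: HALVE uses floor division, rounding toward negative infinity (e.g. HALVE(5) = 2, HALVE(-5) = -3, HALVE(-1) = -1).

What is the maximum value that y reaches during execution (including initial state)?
9

Values of y at each step:
Initial: y = 9 ← maximum
After step 1: y = 9
After step 2: y = 2
After step 3: y = 9
After step 4: y = 9
After step 5: y = 9
After step 6: y = 9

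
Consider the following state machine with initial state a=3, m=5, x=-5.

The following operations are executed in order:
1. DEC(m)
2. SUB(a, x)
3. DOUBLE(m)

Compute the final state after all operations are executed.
{a: 8, m: 8, x: -5}

Step-by-step execution:
Initial: a=3, m=5, x=-5
After step 1 (DEC(m)): a=3, m=4, x=-5
After step 2 (SUB(a, x)): a=8, m=4, x=-5
After step 3 (DOUBLE(m)): a=8, m=8, x=-5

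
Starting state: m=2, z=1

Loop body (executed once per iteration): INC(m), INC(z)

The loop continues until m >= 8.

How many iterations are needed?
6

Tracing iterations:
Initial: m=2, z=1
After iteration 1: m=3, z=2
After iteration 2: m=4, z=3
After iteration 3: m=5, z=4
After iteration 4: m=6, z=5
After iteration 5: m=7, z=6
After iteration 6: m=8, z=7
m >= 8 now holds, so the loop exits after 6 iterations.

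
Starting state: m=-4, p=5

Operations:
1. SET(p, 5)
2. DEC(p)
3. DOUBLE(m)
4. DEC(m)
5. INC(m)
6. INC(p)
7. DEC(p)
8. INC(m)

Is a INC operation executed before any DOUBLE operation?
No

First INC: step 5
First DOUBLE: step 3
Since 5 > 3, DOUBLE comes first.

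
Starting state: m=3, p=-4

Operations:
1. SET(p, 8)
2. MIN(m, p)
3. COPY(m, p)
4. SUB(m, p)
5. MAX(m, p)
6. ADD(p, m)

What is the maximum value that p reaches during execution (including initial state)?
16

Values of p at each step:
Initial: p = -4
After step 1: p = 8
After step 2: p = 8
After step 3: p = 8
After step 4: p = 8
After step 5: p = 8
After step 6: p = 16 ← maximum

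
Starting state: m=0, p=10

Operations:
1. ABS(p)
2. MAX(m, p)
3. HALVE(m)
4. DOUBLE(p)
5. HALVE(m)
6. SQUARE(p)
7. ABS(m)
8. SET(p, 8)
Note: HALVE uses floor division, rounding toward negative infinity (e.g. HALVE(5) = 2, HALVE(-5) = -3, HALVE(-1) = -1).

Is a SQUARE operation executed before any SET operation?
Yes

First SQUARE: step 6
First SET: step 8
Since 6 < 8, SQUARE comes first.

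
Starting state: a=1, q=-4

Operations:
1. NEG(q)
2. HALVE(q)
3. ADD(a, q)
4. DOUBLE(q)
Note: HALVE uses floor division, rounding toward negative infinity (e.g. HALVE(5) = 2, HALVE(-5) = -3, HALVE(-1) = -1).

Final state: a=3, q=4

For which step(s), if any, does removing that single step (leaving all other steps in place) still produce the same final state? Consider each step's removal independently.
None - removing any single step changes the final result

Testing removal of each single step:
Without step 1: final = a=-1, q=-4 (different)
Without step 2: final = a=5, q=8 (different)
Without step 3: final = a=1, q=4 (different)
Without step 4: final = a=3, q=2 (different)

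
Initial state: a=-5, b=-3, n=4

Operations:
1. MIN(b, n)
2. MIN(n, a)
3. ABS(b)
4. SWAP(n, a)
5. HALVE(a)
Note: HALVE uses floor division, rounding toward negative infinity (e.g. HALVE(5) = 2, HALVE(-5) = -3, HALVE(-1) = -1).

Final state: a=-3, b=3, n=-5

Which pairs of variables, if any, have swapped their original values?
None

Comparing initial and final values:
a: -5 → -3
n: 4 → -5
b: -3 → 3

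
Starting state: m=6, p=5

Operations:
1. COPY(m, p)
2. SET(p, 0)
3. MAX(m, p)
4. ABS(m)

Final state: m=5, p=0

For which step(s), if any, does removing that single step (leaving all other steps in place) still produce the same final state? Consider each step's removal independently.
Step(s) 3, 4

Testing removal of each single step:
Without step 1: final = m=6, p=0 (different)
Without step 2: final = m=5, p=5 (different)
Without step 3: final = m=5, p=0 (same)
Without step 4: final = m=5, p=0 (same)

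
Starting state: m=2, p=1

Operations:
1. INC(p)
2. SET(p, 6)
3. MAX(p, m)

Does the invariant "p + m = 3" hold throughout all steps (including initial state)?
No, violated after step 1

The invariant is violated after step 1.

State at each step:
Initial: m=2, p=1
After step 1: m=2, p=2
After step 2: m=2, p=6
After step 3: m=2, p=6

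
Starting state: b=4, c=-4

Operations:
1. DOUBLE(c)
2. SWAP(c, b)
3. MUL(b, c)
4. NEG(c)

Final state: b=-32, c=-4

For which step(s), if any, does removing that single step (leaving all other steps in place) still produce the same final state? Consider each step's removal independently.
None - removing any single step changes the final result

Testing removal of each single step:
Without step 1: final = b=-16, c=-4 (different)
Without step 2: final = b=-32, c=8 (different)
Without step 3: final = b=-8, c=-4 (different)
Without step 4: final = b=-32, c=4 (different)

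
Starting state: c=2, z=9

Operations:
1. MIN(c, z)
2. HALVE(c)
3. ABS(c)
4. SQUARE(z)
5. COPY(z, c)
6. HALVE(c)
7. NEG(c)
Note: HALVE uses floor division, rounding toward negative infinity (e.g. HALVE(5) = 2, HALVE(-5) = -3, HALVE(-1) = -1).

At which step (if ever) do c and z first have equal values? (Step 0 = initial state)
Step 5

c and z first become equal after step 5.

Comparing values at each step:
Initial: c=2, z=9
After step 1: c=2, z=9
After step 2: c=1, z=9
After step 3: c=1, z=9
After step 4: c=1, z=81
After step 5: c=1, z=1 ← equal!
After step 6: c=0, z=1
After step 7: c=0, z=1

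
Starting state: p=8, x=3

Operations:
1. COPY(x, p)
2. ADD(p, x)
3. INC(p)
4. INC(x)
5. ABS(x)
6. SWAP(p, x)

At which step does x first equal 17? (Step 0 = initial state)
Step 6

Tracing x:
Initial: x = 3
After step 1: x = 8
After step 2: x = 8
After step 3: x = 8
After step 4: x = 9
After step 5: x = 9
After step 6: x = 17 ← first occurrence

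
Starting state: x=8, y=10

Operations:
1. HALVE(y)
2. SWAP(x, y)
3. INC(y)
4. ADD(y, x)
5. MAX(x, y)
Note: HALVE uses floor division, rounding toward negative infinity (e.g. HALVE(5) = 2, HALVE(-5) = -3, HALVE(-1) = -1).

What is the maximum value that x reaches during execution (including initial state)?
14

Values of x at each step:
Initial: x = 8
After step 1: x = 8
After step 2: x = 5
After step 3: x = 5
After step 4: x = 5
After step 5: x = 14 ← maximum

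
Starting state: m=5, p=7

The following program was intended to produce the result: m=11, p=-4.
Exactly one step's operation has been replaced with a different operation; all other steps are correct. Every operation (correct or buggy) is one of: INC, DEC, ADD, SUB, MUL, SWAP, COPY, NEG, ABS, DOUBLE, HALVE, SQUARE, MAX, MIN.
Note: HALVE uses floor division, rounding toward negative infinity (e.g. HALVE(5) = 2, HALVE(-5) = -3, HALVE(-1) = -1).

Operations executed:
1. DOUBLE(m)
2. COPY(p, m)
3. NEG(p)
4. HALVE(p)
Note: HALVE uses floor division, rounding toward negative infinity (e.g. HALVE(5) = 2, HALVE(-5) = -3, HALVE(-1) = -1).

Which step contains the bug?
Step 2

Trace with buggy code:
Initial: m=5, p=7
After step 1: m=10, p=7
After step 2: m=10, p=10
After step 3: m=10, p=-10
After step 4: m=10, p=-5
Actual final m=10, p=-5 ≠ expected m=11, p=-4.
Step 2 is the only position where a single-operation replacement can produce the expected result.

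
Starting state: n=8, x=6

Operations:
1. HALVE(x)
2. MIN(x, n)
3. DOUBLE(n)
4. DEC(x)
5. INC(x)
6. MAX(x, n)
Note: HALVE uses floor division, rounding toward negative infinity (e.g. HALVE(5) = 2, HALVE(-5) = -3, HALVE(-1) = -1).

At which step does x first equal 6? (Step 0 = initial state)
Step 0

Tracing x:
Initial: x = 6 ← first occurrence
After step 1: x = 3
After step 2: x = 3
After step 3: x = 3
After step 4: x = 2
After step 5: x = 3
After step 6: x = 16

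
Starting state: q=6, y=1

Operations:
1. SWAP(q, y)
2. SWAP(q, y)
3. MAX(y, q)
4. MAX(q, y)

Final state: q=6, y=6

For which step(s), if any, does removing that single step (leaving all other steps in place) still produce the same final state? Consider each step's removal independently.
Step(s) 1, 2, 4

Testing removal of each single step:
Without step 1: final = q=6, y=6 (same)
Without step 2: final = q=6, y=6 (same)
Without step 3: final = q=6, y=1 (different)
Without step 4: final = q=6, y=6 (same)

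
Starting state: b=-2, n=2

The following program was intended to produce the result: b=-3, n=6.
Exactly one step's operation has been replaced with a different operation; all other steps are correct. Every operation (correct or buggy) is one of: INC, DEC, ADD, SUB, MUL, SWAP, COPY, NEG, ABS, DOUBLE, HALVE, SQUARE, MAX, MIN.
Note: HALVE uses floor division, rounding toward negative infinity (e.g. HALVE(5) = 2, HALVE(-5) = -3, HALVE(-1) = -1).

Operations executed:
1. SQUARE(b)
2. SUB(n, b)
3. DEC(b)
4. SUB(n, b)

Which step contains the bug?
Step 1

Trace with buggy code:
Initial: b=-2, n=2
After step 1: b=4, n=2
After step 2: b=4, n=-2
After step 3: b=3, n=-2
After step 4: b=3, n=-5
Actual final b=3, n=-5 ≠ expected b=-3, n=6.
Step 1 is the only position where a single-operation replacement can produce the expected result.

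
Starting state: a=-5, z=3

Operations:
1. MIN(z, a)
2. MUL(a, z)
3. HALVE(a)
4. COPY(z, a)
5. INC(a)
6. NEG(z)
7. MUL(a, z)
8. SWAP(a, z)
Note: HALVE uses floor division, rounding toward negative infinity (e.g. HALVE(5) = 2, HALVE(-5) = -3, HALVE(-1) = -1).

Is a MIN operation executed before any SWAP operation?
Yes

First MIN: step 1
First SWAP: step 8
Since 1 < 8, MIN comes first.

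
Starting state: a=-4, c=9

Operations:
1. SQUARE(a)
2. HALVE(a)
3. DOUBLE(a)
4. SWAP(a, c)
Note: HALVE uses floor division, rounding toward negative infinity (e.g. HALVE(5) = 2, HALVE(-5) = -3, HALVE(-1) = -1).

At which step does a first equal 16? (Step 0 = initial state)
Step 1

Tracing a:
Initial: a = -4
After step 1: a = 16 ← first occurrence
After step 2: a = 8
After step 3: a = 16
After step 4: a = 9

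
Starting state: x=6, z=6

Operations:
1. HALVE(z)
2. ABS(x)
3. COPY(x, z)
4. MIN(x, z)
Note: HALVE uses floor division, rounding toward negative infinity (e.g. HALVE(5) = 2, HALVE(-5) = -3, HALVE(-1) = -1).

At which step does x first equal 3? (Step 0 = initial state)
Step 3

Tracing x:
Initial: x = 6
After step 1: x = 6
After step 2: x = 6
After step 3: x = 3 ← first occurrence
After step 4: x = 3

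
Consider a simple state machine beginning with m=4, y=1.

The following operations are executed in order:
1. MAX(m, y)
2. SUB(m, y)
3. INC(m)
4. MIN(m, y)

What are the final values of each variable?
{m: 1, y: 1}

Step-by-step execution:
Initial: m=4, y=1
After step 1 (MAX(m, y)): m=4, y=1
After step 2 (SUB(m, y)): m=3, y=1
After step 3 (INC(m)): m=4, y=1
After step 4 (MIN(m, y)): m=1, y=1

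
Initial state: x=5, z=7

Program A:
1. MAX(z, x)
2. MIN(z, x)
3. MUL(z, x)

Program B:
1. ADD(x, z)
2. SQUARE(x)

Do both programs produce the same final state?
No

Program A final state: x=5, z=25
Program B final state: x=144, z=7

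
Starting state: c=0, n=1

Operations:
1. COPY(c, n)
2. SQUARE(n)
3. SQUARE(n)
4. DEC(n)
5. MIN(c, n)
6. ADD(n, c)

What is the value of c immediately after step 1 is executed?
c = 1

Tracing c through execution:
Initial: c = 0
After step 1 (COPY(c, n)): c = 1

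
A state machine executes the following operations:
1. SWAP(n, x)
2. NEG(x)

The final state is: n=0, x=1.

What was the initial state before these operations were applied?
n=-1, x=0

Working backwards:
Final state: n=0, x=1
Before step 2 (NEG(x)): n=0, x=-1
Before step 1 (SWAP(n, x)): n=-1, x=0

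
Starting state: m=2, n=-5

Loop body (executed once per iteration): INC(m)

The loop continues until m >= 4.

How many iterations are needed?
2

Tracing iterations:
Initial: m=2, n=-5
After iteration 1: m=3, n=-5
After iteration 2: m=4, n=-5
m >= 4 now holds, so the loop exits after 2 iterations.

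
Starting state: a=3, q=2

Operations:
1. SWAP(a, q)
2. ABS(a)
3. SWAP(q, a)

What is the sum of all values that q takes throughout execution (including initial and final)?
10

Values of q at each step:
Initial: q = 2
After step 1: q = 3
After step 2: q = 3
After step 3: q = 2
Sum = 2 + 3 + 3 + 2 = 10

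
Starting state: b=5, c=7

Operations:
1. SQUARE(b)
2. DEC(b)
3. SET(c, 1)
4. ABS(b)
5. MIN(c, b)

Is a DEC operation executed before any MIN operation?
Yes

First DEC: step 2
First MIN: step 5
Since 2 < 5, DEC comes first.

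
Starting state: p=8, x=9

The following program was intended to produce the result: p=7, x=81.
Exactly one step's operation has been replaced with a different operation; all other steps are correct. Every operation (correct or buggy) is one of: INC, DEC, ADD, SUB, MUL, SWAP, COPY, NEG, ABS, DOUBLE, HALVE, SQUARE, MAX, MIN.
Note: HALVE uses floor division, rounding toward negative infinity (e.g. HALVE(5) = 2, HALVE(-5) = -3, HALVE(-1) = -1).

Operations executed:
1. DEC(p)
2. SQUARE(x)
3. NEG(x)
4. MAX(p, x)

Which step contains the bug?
Step 4

Trace with buggy code:
Initial: p=8, x=9
After step 1: p=7, x=9
After step 2: p=7, x=81
After step 3: p=7, x=-81
After step 4: p=7, x=-81
Actual final p=7, x=-81 ≠ expected p=7, x=81.
Step 4 is the only position where a single-operation replacement can produce the expected result.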